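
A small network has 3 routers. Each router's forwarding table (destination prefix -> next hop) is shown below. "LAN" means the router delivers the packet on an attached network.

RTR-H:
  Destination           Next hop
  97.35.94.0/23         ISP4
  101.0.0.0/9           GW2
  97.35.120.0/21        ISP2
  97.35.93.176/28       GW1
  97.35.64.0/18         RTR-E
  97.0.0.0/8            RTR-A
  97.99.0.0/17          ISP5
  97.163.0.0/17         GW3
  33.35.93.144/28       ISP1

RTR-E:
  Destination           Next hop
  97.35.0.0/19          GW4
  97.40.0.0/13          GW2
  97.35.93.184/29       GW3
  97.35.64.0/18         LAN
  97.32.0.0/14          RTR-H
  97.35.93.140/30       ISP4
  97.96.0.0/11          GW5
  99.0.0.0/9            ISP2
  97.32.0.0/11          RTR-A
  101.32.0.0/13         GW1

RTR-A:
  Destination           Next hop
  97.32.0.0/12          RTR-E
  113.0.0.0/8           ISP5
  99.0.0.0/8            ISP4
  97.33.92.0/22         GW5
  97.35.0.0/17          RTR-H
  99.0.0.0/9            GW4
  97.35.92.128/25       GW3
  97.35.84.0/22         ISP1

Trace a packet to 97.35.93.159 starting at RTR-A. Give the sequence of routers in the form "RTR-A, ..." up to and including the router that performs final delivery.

RTR-A, RTR-H, RTR-E

At RTR-A: longest match for 97.35.93.159 is 97.35.0.0/17 -> RTR-H
At RTR-H: longest match for 97.35.93.159 is 97.35.64.0/18 -> RTR-E
At RTR-E: longest match for 97.35.93.159 is 97.35.64.0/18 -> LAN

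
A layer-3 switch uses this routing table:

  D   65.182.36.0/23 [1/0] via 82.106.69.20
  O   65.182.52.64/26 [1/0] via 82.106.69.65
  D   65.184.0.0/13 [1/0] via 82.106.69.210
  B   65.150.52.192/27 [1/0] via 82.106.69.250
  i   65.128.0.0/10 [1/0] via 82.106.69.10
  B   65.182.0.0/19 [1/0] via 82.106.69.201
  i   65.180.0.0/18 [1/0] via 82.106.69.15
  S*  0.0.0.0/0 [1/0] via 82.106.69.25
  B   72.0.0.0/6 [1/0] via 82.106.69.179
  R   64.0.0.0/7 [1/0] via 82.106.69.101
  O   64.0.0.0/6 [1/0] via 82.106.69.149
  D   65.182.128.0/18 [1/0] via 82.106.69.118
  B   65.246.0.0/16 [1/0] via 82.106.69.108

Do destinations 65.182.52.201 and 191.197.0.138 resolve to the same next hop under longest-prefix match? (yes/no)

65.182.52.201: longest match 65.128.0.0/10 -> 82.106.69.10
191.197.0.138: longest match 0.0.0.0/0 -> 82.106.69.25

no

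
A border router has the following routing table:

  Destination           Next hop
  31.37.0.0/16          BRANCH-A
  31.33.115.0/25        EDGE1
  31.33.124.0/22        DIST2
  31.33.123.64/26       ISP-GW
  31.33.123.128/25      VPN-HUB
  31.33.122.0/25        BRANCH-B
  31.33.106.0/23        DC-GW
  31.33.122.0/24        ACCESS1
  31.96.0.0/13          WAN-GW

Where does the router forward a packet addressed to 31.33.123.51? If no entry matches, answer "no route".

no route

No entry's prefix contains 31.33.123.51; there is no default route.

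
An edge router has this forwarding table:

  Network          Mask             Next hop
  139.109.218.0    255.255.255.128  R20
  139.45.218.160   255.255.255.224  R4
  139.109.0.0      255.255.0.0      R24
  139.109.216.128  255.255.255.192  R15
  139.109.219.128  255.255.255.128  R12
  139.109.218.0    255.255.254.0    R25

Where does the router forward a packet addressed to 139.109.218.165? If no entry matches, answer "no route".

Routes whose prefix contains 139.109.218.165:
  139.109.0.0/16 (139.109.0.0 - 139.109.255.255) -> R24
  139.109.218.0/23 (139.109.218.0 - 139.109.219.255) -> R25
More-specific entries that do NOT match:
  139.45.218.160/27 (139.45.218.160 - 139.45.218.191) does not contain 139.109.218.165
  139.109.216.128/26 (139.109.216.128 - 139.109.216.191) does not contain 139.109.218.165
  139.109.218.0/25 (139.109.218.0 - 139.109.218.127) does not contain 139.109.218.165
  139.109.219.128/25 (139.109.219.128 - 139.109.219.255) does not contain 139.109.218.165
Longest matching prefix is /23 -> next hop R25.

R25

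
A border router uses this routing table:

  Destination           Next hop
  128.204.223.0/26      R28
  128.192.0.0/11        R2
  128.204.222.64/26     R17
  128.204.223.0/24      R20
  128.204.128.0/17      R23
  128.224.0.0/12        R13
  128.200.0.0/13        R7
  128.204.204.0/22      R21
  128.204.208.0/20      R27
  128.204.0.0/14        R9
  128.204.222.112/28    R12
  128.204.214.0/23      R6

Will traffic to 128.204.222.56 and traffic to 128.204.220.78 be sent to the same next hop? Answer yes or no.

yes

128.204.222.56: longest match 128.204.208.0/20 -> R27
128.204.220.78: longest match 128.204.208.0/20 -> R27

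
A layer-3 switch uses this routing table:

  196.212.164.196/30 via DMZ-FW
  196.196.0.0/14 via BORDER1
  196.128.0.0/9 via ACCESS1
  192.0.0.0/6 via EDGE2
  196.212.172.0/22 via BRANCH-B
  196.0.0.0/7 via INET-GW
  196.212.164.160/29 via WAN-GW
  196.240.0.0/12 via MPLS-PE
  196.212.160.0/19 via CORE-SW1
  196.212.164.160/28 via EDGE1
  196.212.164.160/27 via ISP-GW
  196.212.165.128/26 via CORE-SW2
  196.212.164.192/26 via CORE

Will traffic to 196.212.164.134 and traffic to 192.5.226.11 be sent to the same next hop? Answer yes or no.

no

196.212.164.134: longest match 196.212.160.0/19 -> CORE-SW1
192.5.226.11: longest match 192.0.0.0/6 -> EDGE2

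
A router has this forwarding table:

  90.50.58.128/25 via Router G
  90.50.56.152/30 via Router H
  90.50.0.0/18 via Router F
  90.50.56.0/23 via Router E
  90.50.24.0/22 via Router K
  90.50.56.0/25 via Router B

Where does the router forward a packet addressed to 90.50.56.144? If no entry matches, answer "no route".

Router E

Routes whose prefix contains 90.50.56.144:
  90.50.0.0/18 (90.50.0.0 - 90.50.63.255) -> Router F
  90.50.56.0/23 (90.50.56.0 - 90.50.57.255) -> Router E
More-specific entries that do NOT match:
  90.50.56.152/30 (90.50.56.152 - 90.50.56.155) does not contain 90.50.56.144
  90.50.58.128/25 (90.50.58.128 - 90.50.58.255) does not contain 90.50.56.144
  90.50.56.0/25 (90.50.56.0 - 90.50.56.127) does not contain 90.50.56.144
Longest matching prefix is /23 -> next hop Router E.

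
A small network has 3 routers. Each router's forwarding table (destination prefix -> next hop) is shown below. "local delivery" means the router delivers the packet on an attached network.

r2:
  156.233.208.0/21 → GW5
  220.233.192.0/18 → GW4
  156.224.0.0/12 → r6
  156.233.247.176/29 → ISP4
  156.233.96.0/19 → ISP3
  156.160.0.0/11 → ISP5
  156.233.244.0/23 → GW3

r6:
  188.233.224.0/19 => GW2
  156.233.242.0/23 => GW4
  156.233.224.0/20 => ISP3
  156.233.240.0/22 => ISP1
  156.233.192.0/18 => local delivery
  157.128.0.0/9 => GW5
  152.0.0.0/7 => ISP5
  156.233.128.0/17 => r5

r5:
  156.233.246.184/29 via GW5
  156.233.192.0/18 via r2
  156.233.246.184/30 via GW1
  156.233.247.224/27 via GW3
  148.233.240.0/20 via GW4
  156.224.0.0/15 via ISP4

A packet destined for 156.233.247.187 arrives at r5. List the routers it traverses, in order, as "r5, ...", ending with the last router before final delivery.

r5, r2, r6

At r5: longest match for 156.233.247.187 is 156.233.192.0/18 -> r2
At r2: longest match for 156.233.247.187 is 156.224.0.0/12 -> r6
At r6: longest match for 156.233.247.187 is 156.233.192.0/18 -> local delivery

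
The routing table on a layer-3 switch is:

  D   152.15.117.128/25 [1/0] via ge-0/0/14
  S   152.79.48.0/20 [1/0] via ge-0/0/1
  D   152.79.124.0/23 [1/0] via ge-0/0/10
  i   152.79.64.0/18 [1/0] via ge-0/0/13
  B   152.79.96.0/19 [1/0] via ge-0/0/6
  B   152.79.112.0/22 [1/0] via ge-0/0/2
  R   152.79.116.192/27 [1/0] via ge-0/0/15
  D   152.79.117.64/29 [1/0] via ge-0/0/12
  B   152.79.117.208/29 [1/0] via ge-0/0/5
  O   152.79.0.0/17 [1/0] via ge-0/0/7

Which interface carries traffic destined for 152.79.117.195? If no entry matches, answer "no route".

Routes whose prefix contains 152.79.117.195:
  152.79.0.0/17 (152.79.0.0 - 152.79.127.255) -> ge-0/0/7
  152.79.64.0/18 (152.79.64.0 - 152.79.127.255) -> ge-0/0/13
  152.79.96.0/19 (152.79.96.0 - 152.79.127.255) -> ge-0/0/6
More-specific entries that do NOT match:
  152.79.117.64/29 (152.79.117.64 - 152.79.117.71) does not contain 152.79.117.195
  152.79.117.208/29 (152.79.117.208 - 152.79.117.215) does not contain 152.79.117.195
  152.79.116.192/27 (152.79.116.192 - 152.79.116.223) does not contain 152.79.117.195
  152.15.117.128/25 (152.15.117.128 - 152.15.117.255) does not contain 152.79.117.195
  152.79.124.0/23 (152.79.124.0 - 152.79.125.255) does not contain 152.79.117.195
  152.79.112.0/22 (152.79.112.0 - 152.79.115.255) does not contain 152.79.117.195
  152.79.48.0/20 (152.79.48.0 - 152.79.63.255) does not contain 152.79.117.195
Longest matching prefix is /19 -> interface ge-0/0/6.

ge-0/0/6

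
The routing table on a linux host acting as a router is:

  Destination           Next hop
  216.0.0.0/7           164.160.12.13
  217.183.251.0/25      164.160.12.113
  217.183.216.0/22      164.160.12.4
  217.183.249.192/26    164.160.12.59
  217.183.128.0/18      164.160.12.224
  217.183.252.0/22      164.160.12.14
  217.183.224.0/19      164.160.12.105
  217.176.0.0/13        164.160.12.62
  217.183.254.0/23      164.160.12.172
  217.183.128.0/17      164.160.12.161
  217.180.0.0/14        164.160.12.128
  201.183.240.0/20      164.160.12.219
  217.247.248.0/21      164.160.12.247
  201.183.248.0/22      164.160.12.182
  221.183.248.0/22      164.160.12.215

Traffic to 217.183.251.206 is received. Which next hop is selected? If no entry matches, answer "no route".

Routes whose prefix contains 217.183.251.206:
  216.0.0.0/7 (216.0.0.0 - 217.255.255.255) -> 164.160.12.13
  217.176.0.0/13 (217.176.0.0 - 217.183.255.255) -> 164.160.12.62
  217.180.0.0/14 (217.180.0.0 - 217.183.255.255) -> 164.160.12.128
  217.183.128.0/17 (217.183.128.0 - 217.183.255.255) -> 164.160.12.161
  217.183.224.0/19 (217.183.224.0 - 217.183.255.255) -> 164.160.12.105
More-specific entries that do NOT match:
  217.183.249.192/26 (217.183.249.192 - 217.183.249.255) does not contain 217.183.251.206
  217.183.251.0/25 (217.183.251.0 - 217.183.251.127) does not contain 217.183.251.206
  217.183.254.0/23 (217.183.254.0 - 217.183.255.255) does not contain 217.183.251.206
  217.183.216.0/22 (217.183.216.0 - 217.183.219.255) does not contain 217.183.251.206
  217.183.252.0/22 (217.183.252.0 - 217.183.255.255) does not contain 217.183.251.206
  201.183.248.0/22 (201.183.248.0 - 201.183.251.255) does not contain 217.183.251.206
  221.183.248.0/22 (221.183.248.0 - 221.183.251.255) does not contain 217.183.251.206
  217.247.248.0/21 (217.247.248.0 - 217.247.255.255) does not contain 217.183.251.206
  201.183.240.0/20 (201.183.240.0 - 201.183.255.255) does not contain 217.183.251.206
Longest matching prefix is /19 -> next hop 164.160.12.105.

164.160.12.105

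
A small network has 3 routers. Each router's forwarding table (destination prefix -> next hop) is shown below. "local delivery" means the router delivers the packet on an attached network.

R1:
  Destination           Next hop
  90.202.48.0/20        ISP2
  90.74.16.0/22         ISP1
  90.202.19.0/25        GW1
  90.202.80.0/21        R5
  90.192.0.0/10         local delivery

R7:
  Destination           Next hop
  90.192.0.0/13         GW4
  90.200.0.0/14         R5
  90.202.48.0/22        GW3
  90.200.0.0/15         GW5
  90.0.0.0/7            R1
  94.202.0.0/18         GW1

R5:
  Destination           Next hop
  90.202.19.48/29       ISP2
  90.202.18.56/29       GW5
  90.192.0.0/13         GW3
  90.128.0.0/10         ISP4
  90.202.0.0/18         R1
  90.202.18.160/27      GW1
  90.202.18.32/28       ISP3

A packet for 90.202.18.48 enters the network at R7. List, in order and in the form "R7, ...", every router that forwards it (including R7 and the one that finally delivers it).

R7, R5, R1

At R7: longest match for 90.202.18.48 is 90.200.0.0/14 -> R5
At R5: longest match for 90.202.18.48 is 90.202.0.0/18 -> R1
At R1: longest match for 90.202.18.48 is 90.192.0.0/10 -> local delivery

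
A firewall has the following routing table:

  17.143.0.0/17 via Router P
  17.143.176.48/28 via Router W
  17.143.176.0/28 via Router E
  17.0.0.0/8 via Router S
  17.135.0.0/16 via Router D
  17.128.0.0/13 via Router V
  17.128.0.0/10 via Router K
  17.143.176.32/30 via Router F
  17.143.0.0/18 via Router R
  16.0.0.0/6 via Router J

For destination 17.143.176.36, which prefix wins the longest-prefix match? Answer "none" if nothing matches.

17.128.0.0/10

Entries matching 17.143.176.36:
  16.0.0.0/6 (16.0.0.0 - 19.255.255.255)
  17.0.0.0/8 (17.0.0.0 - 17.255.255.255)
  17.128.0.0/10 (17.128.0.0 - 17.191.255.255)
Most specific is 17.128.0.0/10.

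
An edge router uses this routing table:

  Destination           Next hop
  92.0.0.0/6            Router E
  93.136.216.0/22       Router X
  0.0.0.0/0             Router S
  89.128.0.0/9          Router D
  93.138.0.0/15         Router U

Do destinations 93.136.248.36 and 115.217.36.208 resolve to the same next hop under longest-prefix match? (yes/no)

93.136.248.36: longest match 92.0.0.0/6 -> Router E
115.217.36.208: longest match 0.0.0.0/0 -> Router S

no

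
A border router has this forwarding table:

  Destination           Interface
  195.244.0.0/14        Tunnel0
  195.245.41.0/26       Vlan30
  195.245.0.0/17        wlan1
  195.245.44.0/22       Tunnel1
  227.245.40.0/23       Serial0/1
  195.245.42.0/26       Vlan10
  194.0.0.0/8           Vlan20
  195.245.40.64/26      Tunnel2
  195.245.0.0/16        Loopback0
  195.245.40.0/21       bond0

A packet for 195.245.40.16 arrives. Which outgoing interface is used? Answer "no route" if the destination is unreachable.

Routes whose prefix contains 195.245.40.16:
  195.244.0.0/14 (195.244.0.0 - 195.247.255.255) -> Tunnel0
  195.245.0.0/16 (195.245.0.0 - 195.245.255.255) -> Loopback0
  195.245.0.0/17 (195.245.0.0 - 195.245.127.255) -> wlan1
  195.245.40.0/21 (195.245.40.0 - 195.245.47.255) -> bond0
More-specific entries that do NOT match:
  195.245.41.0/26 (195.245.41.0 - 195.245.41.63) does not contain 195.245.40.16
  195.245.42.0/26 (195.245.42.0 - 195.245.42.63) does not contain 195.245.40.16
  195.245.40.64/26 (195.245.40.64 - 195.245.40.127) does not contain 195.245.40.16
  227.245.40.0/23 (227.245.40.0 - 227.245.41.255) does not contain 195.245.40.16
  195.245.44.0/22 (195.245.44.0 - 195.245.47.255) does not contain 195.245.40.16
Longest matching prefix is /21 -> interface bond0.

bond0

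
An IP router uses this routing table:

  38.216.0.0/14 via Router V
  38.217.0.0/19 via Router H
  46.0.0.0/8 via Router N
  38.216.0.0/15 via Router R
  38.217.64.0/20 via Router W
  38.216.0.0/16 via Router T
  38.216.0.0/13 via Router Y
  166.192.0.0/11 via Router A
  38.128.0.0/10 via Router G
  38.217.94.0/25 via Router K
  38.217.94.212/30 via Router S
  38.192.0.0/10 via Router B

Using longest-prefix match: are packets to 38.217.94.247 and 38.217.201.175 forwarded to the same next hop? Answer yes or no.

38.217.94.247: longest match 38.216.0.0/15 -> Router R
38.217.201.175: longest match 38.216.0.0/15 -> Router R

yes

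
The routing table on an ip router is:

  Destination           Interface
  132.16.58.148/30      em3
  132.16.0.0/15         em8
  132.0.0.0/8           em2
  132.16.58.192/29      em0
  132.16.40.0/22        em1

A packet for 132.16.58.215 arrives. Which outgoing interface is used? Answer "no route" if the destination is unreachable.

em8

Routes whose prefix contains 132.16.58.215:
  132.0.0.0/8 (132.0.0.0 - 132.255.255.255) -> em2
  132.16.0.0/15 (132.16.0.0 - 132.17.255.255) -> em8
More-specific entries that do NOT match:
  132.16.58.148/30 (132.16.58.148 - 132.16.58.151) does not contain 132.16.58.215
  132.16.58.192/29 (132.16.58.192 - 132.16.58.199) does not contain 132.16.58.215
  132.16.40.0/22 (132.16.40.0 - 132.16.43.255) does not contain 132.16.58.215
Longest matching prefix is /15 -> interface em8.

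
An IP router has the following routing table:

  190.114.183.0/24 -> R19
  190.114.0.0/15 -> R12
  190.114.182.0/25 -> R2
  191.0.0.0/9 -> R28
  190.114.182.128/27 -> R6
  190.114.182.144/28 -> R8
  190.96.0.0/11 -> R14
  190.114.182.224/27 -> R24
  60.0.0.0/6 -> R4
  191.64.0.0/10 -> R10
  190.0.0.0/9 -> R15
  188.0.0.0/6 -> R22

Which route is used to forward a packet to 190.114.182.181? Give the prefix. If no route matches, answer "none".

Entries matching 190.114.182.181:
  188.0.0.0/6 (188.0.0.0 - 191.255.255.255)
  190.0.0.0/9 (190.0.0.0 - 190.127.255.255)
  190.96.0.0/11 (190.96.0.0 - 190.127.255.255)
  190.114.0.0/15 (190.114.0.0 - 190.115.255.255)
Most specific is 190.114.0.0/15.

190.114.0.0/15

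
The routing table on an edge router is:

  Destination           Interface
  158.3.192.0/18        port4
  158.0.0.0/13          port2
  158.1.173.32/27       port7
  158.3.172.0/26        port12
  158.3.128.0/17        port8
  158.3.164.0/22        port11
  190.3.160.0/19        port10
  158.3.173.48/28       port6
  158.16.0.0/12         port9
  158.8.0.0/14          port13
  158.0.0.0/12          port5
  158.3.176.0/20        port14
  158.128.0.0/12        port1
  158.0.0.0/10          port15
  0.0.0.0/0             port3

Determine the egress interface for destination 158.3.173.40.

port8

Routes whose prefix contains 158.3.173.40:
  0.0.0.0/0 (default, matches everything) -> port3
  158.0.0.0/10 (158.0.0.0 - 158.63.255.255) -> port15
  158.0.0.0/12 (158.0.0.0 - 158.15.255.255) -> port5
  158.0.0.0/13 (158.0.0.0 - 158.7.255.255) -> port2
  158.3.128.0/17 (158.3.128.0 - 158.3.255.255) -> port8
More-specific entries that do NOT match:
  158.3.173.48/28 (158.3.173.48 - 158.3.173.63) does not contain 158.3.173.40
  158.1.173.32/27 (158.1.173.32 - 158.1.173.63) does not contain 158.3.173.40
  158.3.172.0/26 (158.3.172.0 - 158.3.172.63) does not contain 158.3.173.40
  158.3.164.0/22 (158.3.164.0 - 158.3.167.255) does not contain 158.3.173.40
  158.3.176.0/20 (158.3.176.0 - 158.3.191.255) does not contain 158.3.173.40
  190.3.160.0/19 (190.3.160.0 - 190.3.191.255) does not contain 158.3.173.40
  158.3.192.0/18 (158.3.192.0 - 158.3.255.255) does not contain 158.3.173.40
Longest matching prefix is /17 -> interface port8.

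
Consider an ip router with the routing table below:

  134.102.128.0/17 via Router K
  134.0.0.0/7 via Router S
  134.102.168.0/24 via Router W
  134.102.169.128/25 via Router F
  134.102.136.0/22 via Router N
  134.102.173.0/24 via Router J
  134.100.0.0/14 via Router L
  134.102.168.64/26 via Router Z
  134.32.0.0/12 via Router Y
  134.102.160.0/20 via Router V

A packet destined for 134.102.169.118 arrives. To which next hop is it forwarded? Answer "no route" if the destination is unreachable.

Router V

Routes whose prefix contains 134.102.169.118:
  134.0.0.0/7 (134.0.0.0 - 135.255.255.255) -> Router S
  134.100.0.0/14 (134.100.0.0 - 134.103.255.255) -> Router L
  134.102.128.0/17 (134.102.128.0 - 134.102.255.255) -> Router K
  134.102.160.0/20 (134.102.160.0 - 134.102.175.255) -> Router V
More-specific entries that do NOT match:
  134.102.168.64/26 (134.102.168.64 - 134.102.168.127) does not contain 134.102.169.118
  134.102.169.128/25 (134.102.169.128 - 134.102.169.255) does not contain 134.102.169.118
  134.102.168.0/24 (134.102.168.0 - 134.102.168.255) does not contain 134.102.169.118
  134.102.173.0/24 (134.102.173.0 - 134.102.173.255) does not contain 134.102.169.118
  134.102.136.0/22 (134.102.136.0 - 134.102.139.255) does not contain 134.102.169.118
Longest matching prefix is /20 -> next hop Router V.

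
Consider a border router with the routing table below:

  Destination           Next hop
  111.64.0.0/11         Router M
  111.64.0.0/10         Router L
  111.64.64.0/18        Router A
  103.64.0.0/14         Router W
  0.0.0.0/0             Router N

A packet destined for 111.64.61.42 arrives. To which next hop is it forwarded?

Routes whose prefix contains 111.64.61.42:
  0.0.0.0/0 (default, matches everything) -> Router N
  111.64.0.0/10 (111.64.0.0 - 111.127.255.255) -> Router L
  111.64.0.0/11 (111.64.0.0 - 111.95.255.255) -> Router M
More-specific entries that do NOT match:
  111.64.64.0/18 (111.64.64.0 - 111.64.127.255) does not contain 111.64.61.42
  103.64.0.0/14 (103.64.0.0 - 103.67.255.255) does not contain 111.64.61.42
Longest matching prefix is /11 -> next hop Router M.

Router M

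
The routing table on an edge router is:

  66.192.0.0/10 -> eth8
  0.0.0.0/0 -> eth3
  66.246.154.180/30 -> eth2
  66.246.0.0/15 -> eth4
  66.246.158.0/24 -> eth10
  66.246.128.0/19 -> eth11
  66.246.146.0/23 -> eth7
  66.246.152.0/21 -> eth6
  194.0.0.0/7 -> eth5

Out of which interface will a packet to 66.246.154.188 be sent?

Routes whose prefix contains 66.246.154.188:
  0.0.0.0/0 (default, matches everything) -> eth3
  66.192.0.0/10 (66.192.0.0 - 66.255.255.255) -> eth8
  66.246.0.0/15 (66.246.0.0 - 66.247.255.255) -> eth4
  66.246.128.0/19 (66.246.128.0 - 66.246.159.255) -> eth11
  66.246.152.0/21 (66.246.152.0 - 66.246.159.255) -> eth6
More-specific entries that do NOT match:
  66.246.154.180/30 (66.246.154.180 - 66.246.154.183) does not contain 66.246.154.188
  66.246.158.0/24 (66.246.158.0 - 66.246.158.255) does not contain 66.246.154.188
  66.246.146.0/23 (66.246.146.0 - 66.246.147.255) does not contain 66.246.154.188
Longest matching prefix is /21 -> interface eth6.

eth6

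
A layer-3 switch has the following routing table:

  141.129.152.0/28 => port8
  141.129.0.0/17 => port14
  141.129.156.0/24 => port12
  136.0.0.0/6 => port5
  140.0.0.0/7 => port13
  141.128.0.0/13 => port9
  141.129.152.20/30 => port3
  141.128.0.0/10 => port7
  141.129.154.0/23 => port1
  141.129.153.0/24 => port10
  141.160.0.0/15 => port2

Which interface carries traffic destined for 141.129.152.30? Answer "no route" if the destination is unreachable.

Routes whose prefix contains 141.129.152.30:
  140.0.0.0/7 (140.0.0.0 - 141.255.255.255) -> port13
  141.128.0.0/10 (141.128.0.0 - 141.191.255.255) -> port7
  141.128.0.0/13 (141.128.0.0 - 141.135.255.255) -> port9
More-specific entries that do NOT match:
  141.129.152.20/30 (141.129.152.20 - 141.129.152.23) does not contain 141.129.152.30
  141.129.152.0/28 (141.129.152.0 - 141.129.152.15) does not contain 141.129.152.30
  141.129.156.0/24 (141.129.156.0 - 141.129.156.255) does not contain 141.129.152.30
  141.129.153.0/24 (141.129.153.0 - 141.129.153.255) does not contain 141.129.152.30
  141.129.154.0/23 (141.129.154.0 - 141.129.155.255) does not contain 141.129.152.30
  141.129.0.0/17 (141.129.0.0 - 141.129.127.255) does not contain 141.129.152.30
  141.160.0.0/15 (141.160.0.0 - 141.161.255.255) does not contain 141.129.152.30
Longest matching prefix is /13 -> interface port9.

port9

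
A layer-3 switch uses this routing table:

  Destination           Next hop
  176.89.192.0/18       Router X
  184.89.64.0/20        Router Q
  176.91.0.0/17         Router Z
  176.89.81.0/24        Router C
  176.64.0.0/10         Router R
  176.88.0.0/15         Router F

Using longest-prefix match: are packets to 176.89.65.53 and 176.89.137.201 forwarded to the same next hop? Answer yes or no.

yes

176.89.65.53: longest match 176.88.0.0/15 -> Router F
176.89.137.201: longest match 176.88.0.0/15 -> Router F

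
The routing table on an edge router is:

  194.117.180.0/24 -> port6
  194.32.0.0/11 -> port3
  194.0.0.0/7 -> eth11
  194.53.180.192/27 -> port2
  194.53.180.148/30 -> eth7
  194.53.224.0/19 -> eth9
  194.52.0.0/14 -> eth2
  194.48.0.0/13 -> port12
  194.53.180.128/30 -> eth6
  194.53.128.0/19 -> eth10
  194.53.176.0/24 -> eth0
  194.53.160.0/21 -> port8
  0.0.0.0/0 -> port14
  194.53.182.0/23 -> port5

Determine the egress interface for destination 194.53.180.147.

Routes whose prefix contains 194.53.180.147:
  0.0.0.0/0 (default, matches everything) -> port14
  194.0.0.0/7 (194.0.0.0 - 195.255.255.255) -> eth11
  194.32.0.0/11 (194.32.0.0 - 194.63.255.255) -> port3
  194.48.0.0/13 (194.48.0.0 - 194.55.255.255) -> port12
  194.52.0.0/14 (194.52.0.0 - 194.55.255.255) -> eth2
More-specific entries that do NOT match:
  194.53.180.148/30 (194.53.180.148 - 194.53.180.151) does not contain 194.53.180.147
  194.53.180.128/30 (194.53.180.128 - 194.53.180.131) does not contain 194.53.180.147
  194.53.180.192/27 (194.53.180.192 - 194.53.180.223) does not contain 194.53.180.147
  194.117.180.0/24 (194.117.180.0 - 194.117.180.255) does not contain 194.53.180.147
  194.53.176.0/24 (194.53.176.0 - 194.53.176.255) does not contain 194.53.180.147
  194.53.182.0/23 (194.53.182.0 - 194.53.183.255) does not contain 194.53.180.147
  194.53.160.0/21 (194.53.160.0 - 194.53.167.255) does not contain 194.53.180.147
  194.53.224.0/19 (194.53.224.0 - 194.53.255.255) does not contain 194.53.180.147
  194.53.128.0/19 (194.53.128.0 - 194.53.159.255) does not contain 194.53.180.147
Longest matching prefix is /14 -> interface eth2.

eth2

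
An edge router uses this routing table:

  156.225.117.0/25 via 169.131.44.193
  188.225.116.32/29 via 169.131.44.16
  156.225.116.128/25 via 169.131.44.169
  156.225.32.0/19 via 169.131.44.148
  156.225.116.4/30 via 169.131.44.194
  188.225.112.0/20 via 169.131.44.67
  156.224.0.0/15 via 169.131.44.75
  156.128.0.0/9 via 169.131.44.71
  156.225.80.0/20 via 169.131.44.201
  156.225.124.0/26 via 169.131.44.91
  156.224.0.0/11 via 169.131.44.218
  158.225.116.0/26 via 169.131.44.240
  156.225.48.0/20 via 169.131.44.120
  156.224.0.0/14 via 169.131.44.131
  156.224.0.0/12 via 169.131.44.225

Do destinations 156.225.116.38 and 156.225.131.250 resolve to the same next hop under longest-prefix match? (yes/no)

yes

156.225.116.38: longest match 156.224.0.0/15 -> 169.131.44.75
156.225.131.250: longest match 156.224.0.0/15 -> 169.131.44.75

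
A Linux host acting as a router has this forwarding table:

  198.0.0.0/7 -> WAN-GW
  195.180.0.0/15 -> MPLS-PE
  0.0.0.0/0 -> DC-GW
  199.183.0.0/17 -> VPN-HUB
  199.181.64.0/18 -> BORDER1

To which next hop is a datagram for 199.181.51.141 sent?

WAN-GW

Routes whose prefix contains 199.181.51.141:
  0.0.0.0/0 (default, matches everything) -> DC-GW
  198.0.0.0/7 (198.0.0.0 - 199.255.255.255) -> WAN-GW
More-specific entries that do NOT match:
  199.181.64.0/18 (199.181.64.0 - 199.181.127.255) does not contain 199.181.51.141
  199.183.0.0/17 (199.183.0.0 - 199.183.127.255) does not contain 199.181.51.141
  195.180.0.0/15 (195.180.0.0 - 195.181.255.255) does not contain 199.181.51.141
Longest matching prefix is /7 -> next hop WAN-GW.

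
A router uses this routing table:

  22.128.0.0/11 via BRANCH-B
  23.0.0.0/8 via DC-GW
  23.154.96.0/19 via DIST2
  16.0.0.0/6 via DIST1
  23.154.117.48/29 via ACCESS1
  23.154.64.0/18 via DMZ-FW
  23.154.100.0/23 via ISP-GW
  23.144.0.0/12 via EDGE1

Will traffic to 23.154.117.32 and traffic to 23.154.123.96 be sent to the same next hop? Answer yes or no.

23.154.117.32: longest match 23.154.96.0/19 -> DIST2
23.154.123.96: longest match 23.154.96.0/19 -> DIST2

yes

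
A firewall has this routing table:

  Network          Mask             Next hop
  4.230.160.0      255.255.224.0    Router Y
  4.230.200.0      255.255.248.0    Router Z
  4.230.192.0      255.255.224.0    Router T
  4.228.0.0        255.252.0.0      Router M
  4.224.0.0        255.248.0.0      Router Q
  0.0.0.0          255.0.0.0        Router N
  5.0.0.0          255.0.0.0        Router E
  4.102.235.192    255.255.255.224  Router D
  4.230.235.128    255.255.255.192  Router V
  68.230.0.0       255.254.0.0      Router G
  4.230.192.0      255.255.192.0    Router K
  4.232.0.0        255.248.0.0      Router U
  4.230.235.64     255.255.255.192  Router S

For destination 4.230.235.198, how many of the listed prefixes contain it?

3

Prefixes containing 4.230.235.198:
  4.224.0.0/13 (4.224.0.0 - 4.231.255.255)
  4.228.0.0/14 (4.228.0.0 - 4.231.255.255)
  4.230.192.0/18 (4.230.192.0 - 4.230.255.255)
Total matching entries: 3.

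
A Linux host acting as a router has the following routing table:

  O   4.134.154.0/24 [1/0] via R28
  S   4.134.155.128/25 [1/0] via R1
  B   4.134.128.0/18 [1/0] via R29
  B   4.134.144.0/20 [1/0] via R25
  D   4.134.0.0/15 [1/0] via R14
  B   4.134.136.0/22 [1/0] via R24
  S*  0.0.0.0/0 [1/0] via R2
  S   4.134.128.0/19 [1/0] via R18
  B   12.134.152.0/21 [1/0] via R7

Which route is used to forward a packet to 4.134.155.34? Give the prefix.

4.134.144.0/20

Entries matching 4.134.155.34:
  0.0.0.0/0 (default, matches everything)
  4.134.0.0/15 (4.134.0.0 - 4.135.255.255)
  4.134.128.0/18 (4.134.128.0 - 4.134.191.255)
  4.134.128.0/19 (4.134.128.0 - 4.134.159.255)
  4.134.144.0/20 (4.134.144.0 - 4.134.159.255)
Most specific is 4.134.144.0/20.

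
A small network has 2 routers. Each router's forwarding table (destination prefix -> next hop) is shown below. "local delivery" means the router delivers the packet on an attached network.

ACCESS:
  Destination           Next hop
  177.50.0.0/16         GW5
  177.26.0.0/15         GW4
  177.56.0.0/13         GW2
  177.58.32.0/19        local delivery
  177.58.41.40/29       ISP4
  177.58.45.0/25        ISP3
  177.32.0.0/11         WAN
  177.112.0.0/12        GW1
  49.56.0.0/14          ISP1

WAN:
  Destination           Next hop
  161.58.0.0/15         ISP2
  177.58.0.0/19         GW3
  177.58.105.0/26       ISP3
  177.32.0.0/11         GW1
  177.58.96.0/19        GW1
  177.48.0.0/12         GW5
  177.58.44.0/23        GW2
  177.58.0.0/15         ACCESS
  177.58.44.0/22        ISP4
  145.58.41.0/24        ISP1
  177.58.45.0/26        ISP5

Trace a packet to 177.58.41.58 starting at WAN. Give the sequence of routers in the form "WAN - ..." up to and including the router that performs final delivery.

At WAN: longest match for 177.58.41.58 is 177.58.0.0/15 -> ACCESS
At ACCESS: longest match for 177.58.41.58 is 177.58.32.0/19 -> local delivery

WAN - ACCESS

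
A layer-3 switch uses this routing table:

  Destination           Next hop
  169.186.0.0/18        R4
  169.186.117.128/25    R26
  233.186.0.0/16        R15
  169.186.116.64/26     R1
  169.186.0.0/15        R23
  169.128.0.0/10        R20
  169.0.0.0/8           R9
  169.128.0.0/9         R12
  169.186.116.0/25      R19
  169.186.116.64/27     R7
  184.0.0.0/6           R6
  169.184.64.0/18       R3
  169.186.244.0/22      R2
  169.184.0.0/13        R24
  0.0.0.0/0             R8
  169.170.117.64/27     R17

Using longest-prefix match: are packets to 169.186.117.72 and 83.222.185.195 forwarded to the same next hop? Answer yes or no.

no

169.186.117.72: longest match 169.186.0.0/15 -> R23
83.222.185.195: longest match 0.0.0.0/0 -> R8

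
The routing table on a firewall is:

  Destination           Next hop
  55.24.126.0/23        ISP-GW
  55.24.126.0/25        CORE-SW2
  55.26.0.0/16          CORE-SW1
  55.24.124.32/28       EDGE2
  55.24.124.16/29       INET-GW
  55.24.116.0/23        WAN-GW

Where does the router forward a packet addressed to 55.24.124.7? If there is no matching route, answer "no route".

no route

No entry's prefix contains 55.24.124.7; there is no default route.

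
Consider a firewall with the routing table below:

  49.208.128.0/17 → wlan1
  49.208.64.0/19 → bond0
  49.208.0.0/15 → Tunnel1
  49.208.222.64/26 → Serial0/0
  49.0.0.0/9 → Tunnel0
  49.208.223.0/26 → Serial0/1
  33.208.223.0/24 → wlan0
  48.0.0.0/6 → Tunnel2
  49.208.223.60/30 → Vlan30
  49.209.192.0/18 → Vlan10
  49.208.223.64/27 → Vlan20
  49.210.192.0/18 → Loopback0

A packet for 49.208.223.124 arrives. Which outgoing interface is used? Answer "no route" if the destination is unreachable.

Routes whose prefix contains 49.208.223.124:
  48.0.0.0/6 (48.0.0.0 - 51.255.255.255) -> Tunnel2
  49.208.0.0/15 (49.208.0.0 - 49.209.255.255) -> Tunnel1
  49.208.128.0/17 (49.208.128.0 - 49.208.255.255) -> wlan1
More-specific entries that do NOT match:
  49.208.223.60/30 (49.208.223.60 - 49.208.223.63) does not contain 49.208.223.124
  49.208.223.64/27 (49.208.223.64 - 49.208.223.95) does not contain 49.208.223.124
  49.208.222.64/26 (49.208.222.64 - 49.208.222.127) does not contain 49.208.223.124
  49.208.223.0/26 (49.208.223.0 - 49.208.223.63) does not contain 49.208.223.124
  33.208.223.0/24 (33.208.223.0 - 33.208.223.255) does not contain 49.208.223.124
  49.208.64.0/19 (49.208.64.0 - 49.208.95.255) does not contain 49.208.223.124
  49.209.192.0/18 (49.209.192.0 - 49.209.255.255) does not contain 49.208.223.124
  49.210.192.0/18 (49.210.192.0 - 49.210.255.255) does not contain 49.208.223.124
Longest matching prefix is /17 -> interface wlan1.

wlan1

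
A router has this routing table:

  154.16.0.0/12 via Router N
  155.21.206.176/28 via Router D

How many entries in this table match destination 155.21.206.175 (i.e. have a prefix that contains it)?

0

No listed prefix contains 155.21.206.175.
Total matching entries: 0.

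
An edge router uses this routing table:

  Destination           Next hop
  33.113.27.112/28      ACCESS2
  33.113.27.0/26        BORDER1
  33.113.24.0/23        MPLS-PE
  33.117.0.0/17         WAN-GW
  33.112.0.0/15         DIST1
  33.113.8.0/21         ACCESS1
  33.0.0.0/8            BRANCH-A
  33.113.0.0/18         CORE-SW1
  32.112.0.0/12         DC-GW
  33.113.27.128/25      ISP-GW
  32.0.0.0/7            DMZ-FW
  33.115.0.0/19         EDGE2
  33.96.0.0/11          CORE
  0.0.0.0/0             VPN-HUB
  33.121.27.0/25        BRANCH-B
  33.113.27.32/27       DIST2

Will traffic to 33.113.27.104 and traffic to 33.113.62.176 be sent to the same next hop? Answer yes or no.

33.113.27.104: longest match 33.113.0.0/18 -> CORE-SW1
33.113.62.176: longest match 33.113.0.0/18 -> CORE-SW1

yes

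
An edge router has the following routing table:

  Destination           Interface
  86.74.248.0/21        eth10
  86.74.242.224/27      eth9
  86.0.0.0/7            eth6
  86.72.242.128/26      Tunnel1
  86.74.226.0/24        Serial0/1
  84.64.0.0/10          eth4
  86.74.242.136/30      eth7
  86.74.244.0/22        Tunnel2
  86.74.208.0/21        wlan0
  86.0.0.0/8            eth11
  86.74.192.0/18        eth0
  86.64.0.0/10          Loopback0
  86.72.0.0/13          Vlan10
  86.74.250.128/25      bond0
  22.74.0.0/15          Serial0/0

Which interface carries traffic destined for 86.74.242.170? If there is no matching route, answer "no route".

Routes whose prefix contains 86.74.242.170:
  86.0.0.0/7 (86.0.0.0 - 87.255.255.255) -> eth6
  86.0.0.0/8 (86.0.0.0 - 86.255.255.255) -> eth11
  86.64.0.0/10 (86.64.0.0 - 86.127.255.255) -> Loopback0
  86.72.0.0/13 (86.72.0.0 - 86.79.255.255) -> Vlan10
  86.74.192.0/18 (86.74.192.0 - 86.74.255.255) -> eth0
More-specific entries that do NOT match:
  86.74.242.136/30 (86.74.242.136 - 86.74.242.139) does not contain 86.74.242.170
  86.74.242.224/27 (86.74.242.224 - 86.74.242.255) does not contain 86.74.242.170
  86.72.242.128/26 (86.72.242.128 - 86.72.242.191) does not contain 86.74.242.170
  86.74.250.128/25 (86.74.250.128 - 86.74.250.255) does not contain 86.74.242.170
  86.74.226.0/24 (86.74.226.0 - 86.74.226.255) does not contain 86.74.242.170
  86.74.244.0/22 (86.74.244.0 - 86.74.247.255) does not contain 86.74.242.170
  86.74.248.0/21 (86.74.248.0 - 86.74.255.255) does not contain 86.74.242.170
  86.74.208.0/21 (86.74.208.0 - 86.74.215.255) does not contain 86.74.242.170
Longest matching prefix is /18 -> interface eth0.

eth0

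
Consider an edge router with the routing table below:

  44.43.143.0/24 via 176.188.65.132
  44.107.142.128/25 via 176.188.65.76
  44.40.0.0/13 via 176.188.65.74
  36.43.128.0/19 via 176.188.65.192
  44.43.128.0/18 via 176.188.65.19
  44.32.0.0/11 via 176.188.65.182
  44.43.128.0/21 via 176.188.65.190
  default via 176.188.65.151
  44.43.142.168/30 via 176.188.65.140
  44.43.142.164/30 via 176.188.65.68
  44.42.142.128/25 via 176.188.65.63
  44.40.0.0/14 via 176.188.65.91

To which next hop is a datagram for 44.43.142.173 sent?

Routes whose prefix contains 44.43.142.173:
  0.0.0.0/0 (default, matches everything) -> 176.188.65.151
  44.32.0.0/11 (44.32.0.0 - 44.63.255.255) -> 176.188.65.182
  44.40.0.0/13 (44.40.0.0 - 44.47.255.255) -> 176.188.65.74
  44.40.0.0/14 (44.40.0.0 - 44.43.255.255) -> 176.188.65.91
  44.43.128.0/18 (44.43.128.0 - 44.43.191.255) -> 176.188.65.19
More-specific entries that do NOT match:
  44.43.142.168/30 (44.43.142.168 - 44.43.142.171) does not contain 44.43.142.173
  44.43.142.164/30 (44.43.142.164 - 44.43.142.167) does not contain 44.43.142.173
  44.107.142.128/25 (44.107.142.128 - 44.107.142.255) does not contain 44.43.142.173
  44.42.142.128/25 (44.42.142.128 - 44.42.142.255) does not contain 44.43.142.173
  44.43.143.0/24 (44.43.143.0 - 44.43.143.255) does not contain 44.43.142.173
  44.43.128.0/21 (44.43.128.0 - 44.43.135.255) does not contain 44.43.142.173
  36.43.128.0/19 (36.43.128.0 - 36.43.159.255) does not contain 44.43.142.173
Longest matching prefix is /18 -> next hop 176.188.65.19.

176.188.65.19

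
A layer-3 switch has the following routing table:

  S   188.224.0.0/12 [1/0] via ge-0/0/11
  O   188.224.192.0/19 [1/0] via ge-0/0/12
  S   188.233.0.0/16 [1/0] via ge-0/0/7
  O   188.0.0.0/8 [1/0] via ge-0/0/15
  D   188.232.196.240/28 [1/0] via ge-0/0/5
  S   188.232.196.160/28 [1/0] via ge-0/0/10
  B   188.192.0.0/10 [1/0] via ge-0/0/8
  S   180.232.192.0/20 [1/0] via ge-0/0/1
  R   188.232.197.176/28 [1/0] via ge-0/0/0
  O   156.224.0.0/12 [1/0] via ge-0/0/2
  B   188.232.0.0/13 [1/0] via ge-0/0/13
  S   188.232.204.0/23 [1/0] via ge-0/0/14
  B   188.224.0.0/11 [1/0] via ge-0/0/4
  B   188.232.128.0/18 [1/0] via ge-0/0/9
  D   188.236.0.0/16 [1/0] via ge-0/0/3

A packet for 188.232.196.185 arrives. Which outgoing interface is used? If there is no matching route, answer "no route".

ge-0/0/13

Routes whose prefix contains 188.232.196.185:
  188.0.0.0/8 (188.0.0.0 - 188.255.255.255) -> ge-0/0/15
  188.192.0.0/10 (188.192.0.0 - 188.255.255.255) -> ge-0/0/8
  188.224.0.0/11 (188.224.0.0 - 188.255.255.255) -> ge-0/0/4
  188.224.0.0/12 (188.224.0.0 - 188.239.255.255) -> ge-0/0/11
  188.232.0.0/13 (188.232.0.0 - 188.239.255.255) -> ge-0/0/13
More-specific entries that do NOT match:
  188.232.196.240/28 (188.232.196.240 - 188.232.196.255) does not contain 188.232.196.185
  188.232.196.160/28 (188.232.196.160 - 188.232.196.175) does not contain 188.232.196.185
  188.232.197.176/28 (188.232.197.176 - 188.232.197.191) does not contain 188.232.196.185
  188.232.204.0/23 (188.232.204.0 - 188.232.205.255) does not contain 188.232.196.185
  180.232.192.0/20 (180.232.192.0 - 180.232.207.255) does not contain 188.232.196.185
  188.224.192.0/19 (188.224.192.0 - 188.224.223.255) does not contain 188.232.196.185
  188.232.128.0/18 (188.232.128.0 - 188.232.191.255) does not contain 188.232.196.185
  188.233.0.0/16 (188.233.0.0 - 188.233.255.255) does not contain 188.232.196.185
  188.236.0.0/16 (188.236.0.0 - 188.236.255.255) does not contain 188.232.196.185
Longest matching prefix is /13 -> interface ge-0/0/13.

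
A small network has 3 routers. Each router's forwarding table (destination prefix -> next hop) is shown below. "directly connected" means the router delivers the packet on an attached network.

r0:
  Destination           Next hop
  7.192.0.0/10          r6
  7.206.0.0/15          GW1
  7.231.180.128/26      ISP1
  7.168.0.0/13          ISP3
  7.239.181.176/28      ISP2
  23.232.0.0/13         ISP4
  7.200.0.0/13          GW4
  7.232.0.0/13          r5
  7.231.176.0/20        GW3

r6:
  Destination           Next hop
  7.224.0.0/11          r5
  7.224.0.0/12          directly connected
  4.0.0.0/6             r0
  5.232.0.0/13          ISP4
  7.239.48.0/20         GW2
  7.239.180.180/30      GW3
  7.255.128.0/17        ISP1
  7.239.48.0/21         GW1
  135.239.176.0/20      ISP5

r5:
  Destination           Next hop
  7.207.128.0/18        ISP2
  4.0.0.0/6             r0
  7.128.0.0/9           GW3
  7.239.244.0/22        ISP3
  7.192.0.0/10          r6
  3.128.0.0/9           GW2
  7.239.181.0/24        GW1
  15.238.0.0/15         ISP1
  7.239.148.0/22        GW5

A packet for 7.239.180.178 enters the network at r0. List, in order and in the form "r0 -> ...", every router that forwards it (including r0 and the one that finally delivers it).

At r0: longest match for 7.239.180.178 is 7.232.0.0/13 -> r5
At r5: longest match for 7.239.180.178 is 7.192.0.0/10 -> r6
At r6: longest match for 7.239.180.178 is 7.224.0.0/12 -> directly connected

r0 -> r5 -> r6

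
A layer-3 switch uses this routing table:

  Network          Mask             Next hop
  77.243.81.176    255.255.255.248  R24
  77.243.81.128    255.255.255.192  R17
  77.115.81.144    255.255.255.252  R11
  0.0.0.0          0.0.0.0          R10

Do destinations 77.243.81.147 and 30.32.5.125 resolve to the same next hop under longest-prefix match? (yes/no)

77.243.81.147: longest match 77.243.81.128/26 -> R17
30.32.5.125: longest match 0.0.0.0/0 -> R10

no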